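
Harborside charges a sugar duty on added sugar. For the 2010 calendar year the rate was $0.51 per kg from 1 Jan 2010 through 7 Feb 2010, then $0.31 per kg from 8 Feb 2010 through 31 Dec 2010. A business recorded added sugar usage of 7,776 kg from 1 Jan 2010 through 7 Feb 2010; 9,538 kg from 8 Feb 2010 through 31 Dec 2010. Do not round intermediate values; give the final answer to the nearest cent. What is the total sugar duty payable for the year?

1 Jan – 7 Feb 2010: 7,776 kg at $0.51/kg → $3,965.76
8 Feb – 31 Dec 2010: 9,538 kg at $0.31/kg → $2,956.78

$6,922.54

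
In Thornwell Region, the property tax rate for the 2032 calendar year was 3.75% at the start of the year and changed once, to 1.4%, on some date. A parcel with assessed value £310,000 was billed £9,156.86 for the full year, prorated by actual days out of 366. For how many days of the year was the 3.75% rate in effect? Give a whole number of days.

Let d = days at the first rate; then 366 − d days at the second rate.
£310,000 × [3.75%·d + 1.4%·(366−d)] / 366 = £9,156.86
Solving gives d = 242, so the new rate took effect on 30 Aug 2032.

242 days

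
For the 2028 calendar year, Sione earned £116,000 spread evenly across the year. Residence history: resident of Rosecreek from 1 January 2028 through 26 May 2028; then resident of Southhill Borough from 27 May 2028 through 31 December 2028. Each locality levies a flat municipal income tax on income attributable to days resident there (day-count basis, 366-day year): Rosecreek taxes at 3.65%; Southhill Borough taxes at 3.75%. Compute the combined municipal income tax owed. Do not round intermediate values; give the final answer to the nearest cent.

Rosecreek, 1 January – 26 May 2028: 147 days → £116,000 × 3.65% × 147/366 = £1,700.5410
Southhill Borough, 27 May – 31 December 2028: 219 days → £116,000 × 3.75% × 219/366 = £2,602.8689
Total = £4,303.4098

£4,303.41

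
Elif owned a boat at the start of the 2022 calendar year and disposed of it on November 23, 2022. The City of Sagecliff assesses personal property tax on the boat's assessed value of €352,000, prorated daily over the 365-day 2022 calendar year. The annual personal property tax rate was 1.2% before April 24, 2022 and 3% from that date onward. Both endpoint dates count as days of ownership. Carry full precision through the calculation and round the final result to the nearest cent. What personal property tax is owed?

€7,499.05

January 1 – April 23, 2022: 113 days at 1.2% → €352,000 × 1.2% × 113/365 = €1,307.7041
April 24 – November 23, 2022: 214 days at 3% → €352,000 × 3% × 214/365 = €6,191.3425
Total = €7,499.0466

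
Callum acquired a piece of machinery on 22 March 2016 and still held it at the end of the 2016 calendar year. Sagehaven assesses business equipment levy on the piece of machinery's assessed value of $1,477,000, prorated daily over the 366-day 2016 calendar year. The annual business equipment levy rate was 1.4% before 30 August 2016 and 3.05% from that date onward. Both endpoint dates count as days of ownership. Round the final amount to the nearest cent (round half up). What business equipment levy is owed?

$24,358.39

22 March – 29 August 2016: 161 days at 1.4% → $1,477,000 × 1.4% × 161/366 = $9,096.0601
30 August – 31 December 2016: 124 days at 3.05% → $1,477,000 × 3.05% × 124/366 = $15,262.3333
Total = $24,358.3934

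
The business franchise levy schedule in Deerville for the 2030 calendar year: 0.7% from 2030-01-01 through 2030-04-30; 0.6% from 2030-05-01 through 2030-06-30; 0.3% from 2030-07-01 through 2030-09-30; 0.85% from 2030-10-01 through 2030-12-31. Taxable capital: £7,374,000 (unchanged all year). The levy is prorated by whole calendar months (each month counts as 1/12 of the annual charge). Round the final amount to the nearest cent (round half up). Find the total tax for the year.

£45,780.25

2030-01-01 to 2030-04-30: 4 months at 0.7% → £7,374,000 × 0.7% × 4/12 = £17,206.0000
2030-05-01 to 2030-06-30: 2 months at 0.6% → £7,374,000 × 0.6% × 2/12 = £7,374.0000
2030-07-01 to 2030-09-30: 3 months at 0.3% → £7,374,000 × 0.3% × 3/12 = £5,530.5000
2030-10-01 to 2030-12-31: 3 months at 0.85% → £7,374,000 × 0.85% × 3/12 = £15,669.7500
Total = £45,780.2500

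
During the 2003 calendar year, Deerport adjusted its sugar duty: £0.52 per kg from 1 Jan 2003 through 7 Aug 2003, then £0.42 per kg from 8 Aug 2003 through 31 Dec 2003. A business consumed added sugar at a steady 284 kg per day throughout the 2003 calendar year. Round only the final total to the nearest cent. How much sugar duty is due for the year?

£49756.80

1 Jan – 7 Aug 2003: 219 days × 284 kg/day = 62,196 kg at £0.52/kg → £32341.92
8 Aug – 31 Dec 2003: 146 days × 284 kg/day = 41,464 kg at £0.42/kg → £17414.88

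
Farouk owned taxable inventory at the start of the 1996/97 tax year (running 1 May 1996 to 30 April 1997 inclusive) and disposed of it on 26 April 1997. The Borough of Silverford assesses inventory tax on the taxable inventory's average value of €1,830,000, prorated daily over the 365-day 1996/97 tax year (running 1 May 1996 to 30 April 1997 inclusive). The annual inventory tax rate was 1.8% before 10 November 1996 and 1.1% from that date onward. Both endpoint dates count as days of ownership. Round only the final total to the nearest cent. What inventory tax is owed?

€26,682.90

1 May – 9 November 1996: 193 days at 1.8% → €1,830,000 × 1.8% × 193/365 = €17,417.5890
10 November 1996 – 26 April 1997: 168 days at 1.1% → €1,830,000 × 1.1% × 168/365 = €9,265.3151
Total = €26,682.9041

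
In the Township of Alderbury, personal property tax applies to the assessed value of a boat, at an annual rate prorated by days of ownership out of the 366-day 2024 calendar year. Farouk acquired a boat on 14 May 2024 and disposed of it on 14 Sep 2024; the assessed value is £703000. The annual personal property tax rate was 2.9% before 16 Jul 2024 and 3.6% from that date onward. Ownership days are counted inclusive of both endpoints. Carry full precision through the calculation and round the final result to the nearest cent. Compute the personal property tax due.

14 May – 15 Jul 2024: 63 days at 2.9% → £703000 × 2.9% × 63/366 = £3509.2377
16 Jul – 14 Sep 2024: 61 days at 3.6% → £703000 × 3.6% × 61/366 = £4218.0000
Total = £7727.2377

£7727.24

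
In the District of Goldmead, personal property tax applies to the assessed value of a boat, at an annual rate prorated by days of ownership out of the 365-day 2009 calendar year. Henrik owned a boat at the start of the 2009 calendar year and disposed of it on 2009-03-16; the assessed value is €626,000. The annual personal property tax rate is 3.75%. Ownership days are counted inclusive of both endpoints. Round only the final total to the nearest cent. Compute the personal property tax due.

€4,823.63

Days held (2009-01-01 to 2009-03-16): 75 out of 365
Tax = €626,000 × 3.75% × 75/365 = €4,823.6301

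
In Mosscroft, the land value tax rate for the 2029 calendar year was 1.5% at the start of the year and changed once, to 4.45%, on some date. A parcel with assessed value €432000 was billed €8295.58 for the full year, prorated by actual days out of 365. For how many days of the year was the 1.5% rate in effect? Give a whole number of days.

313 days

Let d = days at the first rate; then 365 − d days at the second rate.
€432000 × [1.5%·d + 4.45%·(365−d)] / 365 = €8295.58
Solving gives d = 313, so the new rate took effect on November 10, 2029.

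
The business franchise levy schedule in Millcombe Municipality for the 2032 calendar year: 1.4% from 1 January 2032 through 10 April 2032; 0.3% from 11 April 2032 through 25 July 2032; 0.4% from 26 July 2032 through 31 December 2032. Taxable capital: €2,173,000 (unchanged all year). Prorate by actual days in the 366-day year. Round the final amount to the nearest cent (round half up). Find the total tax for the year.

€14,059.19

1 January – 10 April 2032: 101 days at 1.4% → €2,173,000 × 1.4% × 101/366 = €8,395.1421
11 April – 25 July 2032: 106 days at 0.3% → €2,173,000 × 0.3% × 106/366 = €1,888.0164
26 July – 31 December 2032: 159 days at 0.4% → €2,173,000 × 0.4% × 159/366 = €3,776.0328
Total = €14,059.1913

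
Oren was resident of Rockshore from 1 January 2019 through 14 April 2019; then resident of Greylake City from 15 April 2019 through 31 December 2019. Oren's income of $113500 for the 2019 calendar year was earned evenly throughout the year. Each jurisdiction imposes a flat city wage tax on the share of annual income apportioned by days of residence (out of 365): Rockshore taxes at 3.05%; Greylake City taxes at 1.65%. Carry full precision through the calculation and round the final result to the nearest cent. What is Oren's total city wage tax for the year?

Rockshore, 1 January – 14 April 2019: 104 days → $113500 × 3.05% × 104/365 = $986.3616
Greylake City, 15 April – 31 December 2019: 261 days → $113500 × 1.65% × 261/365 = $1339.1445
Total = $2325.5062

$2325.51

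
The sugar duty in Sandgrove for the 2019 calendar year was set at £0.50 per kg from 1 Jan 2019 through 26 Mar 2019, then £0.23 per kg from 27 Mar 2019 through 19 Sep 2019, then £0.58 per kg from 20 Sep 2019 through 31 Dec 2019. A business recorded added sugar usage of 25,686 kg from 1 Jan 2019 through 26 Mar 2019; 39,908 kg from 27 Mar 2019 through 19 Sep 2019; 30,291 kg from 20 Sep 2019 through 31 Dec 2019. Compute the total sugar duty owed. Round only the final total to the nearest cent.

£39,590.62

1 Jan – 26 Mar 2019: 25,686 kg at £0.50/kg → £12,843.00
27 Mar – 19 Sep 2019: 39,908 kg at £0.23/kg → £9,178.84
20 Sep – 31 Dec 2019: 30,291 kg at £0.58/kg → £17,568.78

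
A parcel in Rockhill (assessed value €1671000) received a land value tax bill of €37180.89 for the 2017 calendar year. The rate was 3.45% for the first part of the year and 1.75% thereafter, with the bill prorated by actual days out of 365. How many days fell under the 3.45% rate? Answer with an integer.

102 days

Let d = days at the first rate; then 365 − d days at the second rate.
€1671000 × [3.45%·d + 1.75%·(365−d)] / 365 = €37180.89
Solving gives d = 102, so the new rate took effect on 13 April 2017.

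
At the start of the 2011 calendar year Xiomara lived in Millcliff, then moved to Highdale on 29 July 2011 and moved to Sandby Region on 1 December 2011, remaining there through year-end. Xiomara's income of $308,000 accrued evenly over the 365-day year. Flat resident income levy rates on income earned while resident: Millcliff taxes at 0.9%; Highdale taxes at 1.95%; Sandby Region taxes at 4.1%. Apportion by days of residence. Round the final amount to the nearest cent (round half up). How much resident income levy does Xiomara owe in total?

$4,716.62

Millcliff, 1 January – 28 July 2011: 209 days → $308,000 × 0.9% × 209/365 = $1,587.2548
Highdale, 29 July – 30 November 2011: 125 days → $308,000 × 1.95% × 125/365 = $2,056.8493
Sandby Region, 1 December – 31 December 2011: 31 days → $308,000 × 4.1% × 31/365 = $1,072.5151
Total = $4,716.6192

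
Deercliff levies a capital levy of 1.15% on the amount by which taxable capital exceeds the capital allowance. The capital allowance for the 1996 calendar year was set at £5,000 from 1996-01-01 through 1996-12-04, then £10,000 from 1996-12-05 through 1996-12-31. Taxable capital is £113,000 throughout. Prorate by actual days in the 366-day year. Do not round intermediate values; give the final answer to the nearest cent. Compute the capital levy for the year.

£1,237.76

1996-01-01 to 1996-12-04: 339 days, exemption £5,000 → (£113,000 − £5,000) × 1.15% × 339/366 = £1,150.3770
1996-12-05 to 1996-12-31: 27 days, exemption £10,000 → (£113,000 − £10,000) × 1.15% × 27/366 = £87.3811
Total = £1,237.7582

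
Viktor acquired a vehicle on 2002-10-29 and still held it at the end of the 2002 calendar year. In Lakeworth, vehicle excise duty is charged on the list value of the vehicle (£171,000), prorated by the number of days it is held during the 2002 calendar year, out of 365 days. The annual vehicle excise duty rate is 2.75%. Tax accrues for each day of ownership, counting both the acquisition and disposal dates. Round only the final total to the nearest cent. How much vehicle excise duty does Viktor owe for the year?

Days held (2002-10-29 to 2002-12-31): 64 out of 365
Tax = £171,000 × 2.75% × 64/365 = £824.5479

£824.55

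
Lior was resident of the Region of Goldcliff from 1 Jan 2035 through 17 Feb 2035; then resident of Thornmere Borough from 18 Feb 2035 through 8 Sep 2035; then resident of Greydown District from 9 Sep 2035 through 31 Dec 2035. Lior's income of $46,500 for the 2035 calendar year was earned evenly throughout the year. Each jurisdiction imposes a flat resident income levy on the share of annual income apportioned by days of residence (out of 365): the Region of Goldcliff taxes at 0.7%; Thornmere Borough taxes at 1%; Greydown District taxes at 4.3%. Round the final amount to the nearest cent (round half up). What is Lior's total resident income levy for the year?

$925.92

The Region of Goldcliff, 1 Jan – 17 Feb 2035: 48 days → $46,500 × 0.7% × 48/365 = $42.8055
Thornmere Borough, 18 Feb – 8 Sep 2035: 203 days → $46,500 × 1% × 203/365 = $258.6164
Greydown District, 9 Sep – 31 Dec 2035: 114 days → $46,500 × 4.3% × 114/365 = $624.5014
Total = $925.9233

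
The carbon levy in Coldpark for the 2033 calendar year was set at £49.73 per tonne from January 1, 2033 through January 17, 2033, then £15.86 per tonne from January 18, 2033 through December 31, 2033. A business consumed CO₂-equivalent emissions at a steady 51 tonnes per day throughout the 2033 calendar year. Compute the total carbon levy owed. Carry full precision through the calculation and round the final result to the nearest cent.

January 1 – January 17, 2033: 17 days × 51 tonnes/day = 867 tonnes at £49.73/tonne → £43115.91
January 18 – December 31, 2033: 348 days × 51 tonnes/day = 17,748 tonnes at £15.86/tonne → £281483.28

£324599.19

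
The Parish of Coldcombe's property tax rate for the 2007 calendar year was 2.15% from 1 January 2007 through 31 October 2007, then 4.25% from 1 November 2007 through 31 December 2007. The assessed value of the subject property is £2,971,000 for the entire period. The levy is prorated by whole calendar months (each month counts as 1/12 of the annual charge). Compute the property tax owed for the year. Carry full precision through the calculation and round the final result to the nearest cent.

1 January – 31 October 2007: 10 months at 2.15% → £2,971,000 × 2.15% × 10/12 = £53,230.4167
1 November – 31 December 2007: 2 months at 4.25% → £2,971,000 × 4.25% × 2/12 = £21,044.5833
Total = £74,275.0000

£74,275.00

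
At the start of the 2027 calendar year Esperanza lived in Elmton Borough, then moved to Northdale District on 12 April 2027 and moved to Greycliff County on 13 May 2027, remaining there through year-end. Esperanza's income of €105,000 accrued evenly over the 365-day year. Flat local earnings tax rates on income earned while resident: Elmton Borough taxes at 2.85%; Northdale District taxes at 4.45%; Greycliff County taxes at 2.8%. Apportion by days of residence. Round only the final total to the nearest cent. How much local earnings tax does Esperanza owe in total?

Elmton Borough, 1 January – 11 April 2027: 101 days → €105,000 × 2.85% × 101/365 = €828.0616
Northdale District, 12 April – 12 May 2027: 31 days → €105,000 × 4.45% × 31/365 = €396.8425
Greycliff County, 13 May – 31 December 2027: 233 days → €105,000 × 2.8% × 233/365 = €1,876.7671
Total = €3,101.6712

€3,101.67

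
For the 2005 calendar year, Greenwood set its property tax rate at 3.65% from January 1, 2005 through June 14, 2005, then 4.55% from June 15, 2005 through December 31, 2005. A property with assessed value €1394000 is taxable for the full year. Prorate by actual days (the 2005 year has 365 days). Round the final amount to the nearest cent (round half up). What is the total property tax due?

January 1 – June 14, 2005: 165 days at 3.65% → €1394000 × 3.65% × 165/365 = €23001.0000
June 15 – December 31, 2005: 200 days at 4.55% → €1394000 × 4.55% × 200/365 = €34754.5205
Total = €57755.5205

€57755.52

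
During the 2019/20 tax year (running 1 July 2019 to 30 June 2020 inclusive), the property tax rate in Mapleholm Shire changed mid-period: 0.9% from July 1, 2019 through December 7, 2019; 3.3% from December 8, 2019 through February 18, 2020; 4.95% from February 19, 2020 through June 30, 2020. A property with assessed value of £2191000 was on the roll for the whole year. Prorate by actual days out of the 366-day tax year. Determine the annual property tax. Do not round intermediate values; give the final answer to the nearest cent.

July 1 – December 7, 2019: 160 days at 0.9% → £2191000 × 0.9% × 160/366 = £8620.3279
December 8, 2019 – February 18, 2020: 73 days at 3.3% → £2191000 × 3.3% × 73/366 = £14421.0902
February 19 – June 30, 2020: 133 days at 4.95% → £2191000 × 4.95% × 133/366 = £39411.0615
Total = £62452.4795

£62452.48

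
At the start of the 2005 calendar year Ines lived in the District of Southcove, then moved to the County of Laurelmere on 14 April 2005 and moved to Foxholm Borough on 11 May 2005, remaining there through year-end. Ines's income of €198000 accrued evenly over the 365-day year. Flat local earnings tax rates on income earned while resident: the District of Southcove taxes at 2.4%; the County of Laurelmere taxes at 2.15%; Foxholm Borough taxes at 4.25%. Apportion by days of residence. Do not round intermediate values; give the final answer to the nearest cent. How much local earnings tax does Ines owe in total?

The District of Southcove, 1 January – 13 April 2005: 103 days → €198000 × 2.4% × 103/365 = €1340.9753
The County of Laurelmere, 14 April – 10 May 2005: 27 days → €198000 × 2.15% × 27/365 = €314.9014
Foxholm Borough, 11 May – 31 December 2005: 235 days → €198000 × 4.25% × 235/365 = €5417.8767
Total = €7073.7534

€7073.75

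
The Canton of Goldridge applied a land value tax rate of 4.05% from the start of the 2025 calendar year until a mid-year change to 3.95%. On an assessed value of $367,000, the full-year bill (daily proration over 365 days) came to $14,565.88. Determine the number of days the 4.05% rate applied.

Let d = days at the first rate; then 365 − d days at the second rate.
$367,000 × [4.05%·d + 3.95%·(365−d)] / 365 = $14,565.88
Solving gives d = 69, so the new rate took effect on 11 Mar 2025.

69 days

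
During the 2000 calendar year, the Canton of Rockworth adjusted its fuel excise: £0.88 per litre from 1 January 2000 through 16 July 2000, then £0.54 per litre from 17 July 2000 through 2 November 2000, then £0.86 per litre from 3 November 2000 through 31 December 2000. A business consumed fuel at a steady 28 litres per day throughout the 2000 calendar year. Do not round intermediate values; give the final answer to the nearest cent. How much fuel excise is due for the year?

1 January – 16 July 2000: 198 days × 28 litres/day = 5,544 litres at £0.88/litre → £4,878.72
17 July – 2 November 2000: 109 days × 28 litres/day = 3,052 litres at £0.54/litre → £1,648.08
3 November – 31 December 2000: 59 days × 28 litres/day = 1,652 litres at £0.86/litre → £1,420.72

£7,947.52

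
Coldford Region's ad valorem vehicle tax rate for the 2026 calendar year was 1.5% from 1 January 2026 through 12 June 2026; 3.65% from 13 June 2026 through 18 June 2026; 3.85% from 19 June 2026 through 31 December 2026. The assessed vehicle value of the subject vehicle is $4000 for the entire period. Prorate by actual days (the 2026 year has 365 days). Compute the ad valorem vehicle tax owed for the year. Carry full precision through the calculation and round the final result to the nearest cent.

$111.89

1 January – 12 June 2026: 163 days at 1.5% → $4000 × 1.5% × 163/365 = $26.7945
13 June – 18 June 2026: 6 days at 3.65% → $4000 × 3.65% × 6/365 = $2.4000
19 June – 31 December 2026: 196 days at 3.85% → $4000 × 3.85% × 196/365 = $82.6959
Total = $111.8904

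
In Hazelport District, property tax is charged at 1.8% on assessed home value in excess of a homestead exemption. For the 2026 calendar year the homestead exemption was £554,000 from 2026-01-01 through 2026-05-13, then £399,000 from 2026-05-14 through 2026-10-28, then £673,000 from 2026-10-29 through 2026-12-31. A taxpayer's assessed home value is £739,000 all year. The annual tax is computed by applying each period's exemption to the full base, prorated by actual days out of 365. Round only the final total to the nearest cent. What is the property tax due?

2026-01-01 to 2026-05-13: 133 days, exemption £554,000 → (£739,000 − £554,000) × 1.8% × 133/365 = £1,213.3973
2026-05-14 to 2026-10-28: 168 days, exemption £399,000 → (£739,000 − £399,000) × 1.8% × 168/365 = £2,816.8767
2026-10-29 to 2026-12-31: 64 days, exemption £673,000 → (£739,000 − £673,000) × 1.8% × 64/365 = £208.3068
Total = £4,238.5808

£4,238.58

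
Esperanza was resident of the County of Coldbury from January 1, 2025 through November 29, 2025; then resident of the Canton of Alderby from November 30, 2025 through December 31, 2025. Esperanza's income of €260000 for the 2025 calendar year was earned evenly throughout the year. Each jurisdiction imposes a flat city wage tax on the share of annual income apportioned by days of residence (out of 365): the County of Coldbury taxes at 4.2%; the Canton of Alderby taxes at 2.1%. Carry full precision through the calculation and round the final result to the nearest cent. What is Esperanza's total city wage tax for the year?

€10441.32

The County of Coldbury, January 1 – November 29, 2025: 333 days → €260000 × 4.2% × 333/365 = €9962.6301
The Canton of Alderby, November 30 – December 31, 2025: 32 days → €260000 × 2.1% × 32/365 = €478.6849
Total = €10441.3151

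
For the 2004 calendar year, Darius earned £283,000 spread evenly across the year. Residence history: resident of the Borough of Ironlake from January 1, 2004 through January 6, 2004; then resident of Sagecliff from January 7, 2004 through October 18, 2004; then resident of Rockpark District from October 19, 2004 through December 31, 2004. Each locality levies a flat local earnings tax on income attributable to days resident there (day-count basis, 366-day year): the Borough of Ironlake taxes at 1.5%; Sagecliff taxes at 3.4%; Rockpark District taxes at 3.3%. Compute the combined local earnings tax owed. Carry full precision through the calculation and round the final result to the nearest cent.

The Borough of Ironlake, January 1 – January 6, 2004: 6 days → £283,000 × 1.5% × 6/366 = £69.5902
Sagecliff, January 7 – October 18, 2004: 286 days → £283,000 × 3.4% × 286/366 = £7,518.8306
Rockpark District, October 19 – December 31, 2004: 74 days → £283,000 × 3.3% × 74/366 = £1,888.2131
Total = £9,476.6339

£9,476.63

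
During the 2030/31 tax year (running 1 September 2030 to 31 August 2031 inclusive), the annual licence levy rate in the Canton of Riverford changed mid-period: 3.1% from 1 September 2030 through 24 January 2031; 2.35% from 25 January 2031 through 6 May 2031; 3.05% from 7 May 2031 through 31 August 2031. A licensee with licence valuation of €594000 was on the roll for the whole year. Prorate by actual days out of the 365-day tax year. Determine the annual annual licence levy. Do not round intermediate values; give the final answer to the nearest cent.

1 September 2030 – 24 January 2031: 146 days at 3.1% → €594000 × 3.1% × 146/365 = €7365.6000
25 January – 6 May 2031: 102 days at 2.35% → €594000 × 2.35% × 102/365 = €3900.8712
7 May – 31 August 2031: 117 days at 3.05% → €594000 × 3.05% × 117/365 = €5807.3671
Total = €17073.8384

€17073.84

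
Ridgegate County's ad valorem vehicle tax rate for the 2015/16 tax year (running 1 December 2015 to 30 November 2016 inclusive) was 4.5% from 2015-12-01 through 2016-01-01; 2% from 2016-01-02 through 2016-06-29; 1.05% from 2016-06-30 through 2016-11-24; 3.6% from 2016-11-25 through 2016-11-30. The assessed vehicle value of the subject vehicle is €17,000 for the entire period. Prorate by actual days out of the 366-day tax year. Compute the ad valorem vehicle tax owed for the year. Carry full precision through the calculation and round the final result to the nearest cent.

2015-12-01 to 2016-01-01: 32 days at 4.5% → €17,000 × 4.5% × 32/366 = €66.8852
2016-01-02 to 2016-06-29: 180 days at 2% → €17,000 × 2% × 180/366 = €167.2131
2016-06-30 to 2016-11-24: 148 days at 1.05% → €17,000 × 1.05% × 148/366 = €72.1803
2016-11-25 to 2016-11-30: 6 days at 3.6% → €17,000 × 3.6% × 6/366 = €10.0328
Total = €316.3115

€316.31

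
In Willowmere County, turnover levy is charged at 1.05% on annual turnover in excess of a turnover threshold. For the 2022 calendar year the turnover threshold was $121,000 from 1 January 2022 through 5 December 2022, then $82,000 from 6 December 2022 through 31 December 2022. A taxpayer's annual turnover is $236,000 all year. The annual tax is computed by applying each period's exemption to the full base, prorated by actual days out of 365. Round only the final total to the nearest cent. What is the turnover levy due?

$1,236.67

1 January – 5 December 2022: 339 days, exemption $121,000 → ($236,000 − $121,000) × 1.05% × 339/365 = $1,121.4863
6 December – 31 December 2022: 26 days, exemption $82,000 → ($236,000 − $82,000) × 1.05% × 26/365 = $115.1836
Total = $1,236.6699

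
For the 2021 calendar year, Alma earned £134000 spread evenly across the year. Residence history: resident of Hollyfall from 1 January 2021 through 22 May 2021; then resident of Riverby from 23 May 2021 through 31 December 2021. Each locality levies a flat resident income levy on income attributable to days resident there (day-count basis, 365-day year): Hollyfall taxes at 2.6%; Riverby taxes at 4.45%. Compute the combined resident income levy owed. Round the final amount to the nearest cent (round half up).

£4998.57

Hollyfall, 1 January – 22 May 2021: 142 days → £134000 × 2.6% × 142/365 = £1355.4192
Riverby, 23 May – 31 December 2021: 223 days → £134000 × 4.45% × 223/365 = £3643.1479
Total = £4998.5671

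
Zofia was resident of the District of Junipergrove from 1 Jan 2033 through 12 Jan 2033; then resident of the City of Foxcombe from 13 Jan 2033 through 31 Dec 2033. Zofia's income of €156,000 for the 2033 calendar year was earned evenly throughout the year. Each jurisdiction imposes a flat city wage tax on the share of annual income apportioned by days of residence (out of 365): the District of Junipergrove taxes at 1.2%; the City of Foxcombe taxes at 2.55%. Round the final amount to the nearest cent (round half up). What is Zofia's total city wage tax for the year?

€3,908.76

The District of Junipergrove, 1 Jan – 12 Jan 2033: 12 days → €156,000 × 1.2% × 12/365 = €61.5452
The City of Foxcombe, 13 Jan – 31 Dec 2033: 353 days → €156,000 × 2.55% × 353/365 = €3,847.2164
Total = €3,908.7616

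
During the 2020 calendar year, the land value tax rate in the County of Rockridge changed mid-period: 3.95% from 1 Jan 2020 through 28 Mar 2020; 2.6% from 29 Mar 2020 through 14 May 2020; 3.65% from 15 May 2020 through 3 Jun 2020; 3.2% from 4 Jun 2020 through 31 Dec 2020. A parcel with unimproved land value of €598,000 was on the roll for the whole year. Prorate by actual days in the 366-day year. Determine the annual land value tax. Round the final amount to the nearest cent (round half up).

€19,900.66

1 Jan – 28 Mar 2020: 88 days at 3.95% → €598,000 × 3.95% × 88/366 = €5,679.3661
29 Mar – 14 May 2020: 47 days at 2.6% → €598,000 × 2.6% × 47/366 = €1,996.6011
15 May – 3 Jun 2020: 20 days at 3.65% → €598,000 × 3.65% × 20/366 = €1,192.7322
4 Jun – 31 Dec 2020: 211 days at 3.2% → €598,000 × 3.2% × 211/366 = €11,031.9563
Total = €19,900.6557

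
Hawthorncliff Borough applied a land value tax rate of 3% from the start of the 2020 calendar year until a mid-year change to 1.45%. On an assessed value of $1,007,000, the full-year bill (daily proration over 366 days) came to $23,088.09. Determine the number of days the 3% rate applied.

199 days

Let d = days at the first rate; then 366 − d days at the second rate.
$1,007,000 × [3%·d + 1.45%·(366−d)] / 366 = $23,088.09
Solving gives d = 199, so the new rate took effect on 18 July 2020.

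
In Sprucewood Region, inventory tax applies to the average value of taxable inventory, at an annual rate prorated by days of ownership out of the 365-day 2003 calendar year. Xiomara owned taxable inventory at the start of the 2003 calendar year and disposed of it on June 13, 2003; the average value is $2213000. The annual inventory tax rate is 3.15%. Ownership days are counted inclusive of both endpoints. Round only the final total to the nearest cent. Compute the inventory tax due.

Days held (January 1 – June 13, 2003): 164 out of 365
Tax = $2213000 × 3.15% × 164/365 = $31321.5288

$31321.53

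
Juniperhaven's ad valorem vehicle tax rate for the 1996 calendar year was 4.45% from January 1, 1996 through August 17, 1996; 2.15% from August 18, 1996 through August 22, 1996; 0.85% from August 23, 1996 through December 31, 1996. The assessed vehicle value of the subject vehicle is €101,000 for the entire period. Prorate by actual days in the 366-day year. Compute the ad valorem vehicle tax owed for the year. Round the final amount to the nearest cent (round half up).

January 1 – August 17, 1996: 230 days at 4.45% → €101,000 × 4.45% × 230/366 = €2,824.4126
August 18 – August 22, 1996: 5 days at 2.15% → €101,000 × 2.15% × 5/366 = €29.6653
August 23 – December 31, 1996: 131 days at 0.85% → €101,000 × 0.85% × 131/366 = €307.2773
Total = €3,161.3552

€3,161.36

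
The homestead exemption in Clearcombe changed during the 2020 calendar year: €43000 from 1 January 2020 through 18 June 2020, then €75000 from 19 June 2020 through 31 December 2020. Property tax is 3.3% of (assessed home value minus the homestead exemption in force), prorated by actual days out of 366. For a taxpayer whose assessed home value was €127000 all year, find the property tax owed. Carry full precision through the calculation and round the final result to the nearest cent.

€2206.49

1 January – 18 June 2020: 170 days, exemption €43000 → (€127000 − €43000) × 3.3% × 170/366 = €1287.5410
19 June – 31 December 2020: 196 days, exemption €75000 → (€127000 − €75000) × 3.3% × 196/366 = €918.9508
Total = €2206.4918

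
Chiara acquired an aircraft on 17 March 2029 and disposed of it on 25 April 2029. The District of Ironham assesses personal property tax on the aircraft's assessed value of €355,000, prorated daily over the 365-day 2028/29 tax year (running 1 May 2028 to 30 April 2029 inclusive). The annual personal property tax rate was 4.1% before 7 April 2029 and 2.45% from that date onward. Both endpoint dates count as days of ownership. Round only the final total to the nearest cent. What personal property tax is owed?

17 March – 6 April 2029: 21 days at 4.1% → €355,000 × 4.1% × 21/365 = €837.4110
7 April – 25 April 2029: 19 days at 2.45% → €355,000 × 2.45% × 19/365 = €452.7466
Total = €1,290.1575

€1,290.16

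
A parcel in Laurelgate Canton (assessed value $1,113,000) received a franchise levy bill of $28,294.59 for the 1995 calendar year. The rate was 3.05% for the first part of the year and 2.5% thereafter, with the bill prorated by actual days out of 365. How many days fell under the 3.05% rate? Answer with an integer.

28 days

Let d = days at the first rate; then 365 − d days at the second rate.
$1,113,000 × [3.05%·d + 2.5%·(365−d)] / 365 = $28,294.59
Solving gives d = 28, so the new rate took effect on January 29, 1995.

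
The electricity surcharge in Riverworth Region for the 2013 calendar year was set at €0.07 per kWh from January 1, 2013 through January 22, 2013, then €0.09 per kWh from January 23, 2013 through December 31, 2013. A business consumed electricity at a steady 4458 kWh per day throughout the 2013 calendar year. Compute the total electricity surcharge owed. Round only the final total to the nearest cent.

January 1 – January 22, 2013: 22 days × 4458 kWh/day = 98,076 kWh at €0.07/kWh → €6,865.32
January 23 – December 31, 2013: 343 days × 4458 kWh/day = 1,529,094 kWh at €0.09/kWh → €137,618.46

€144,483.78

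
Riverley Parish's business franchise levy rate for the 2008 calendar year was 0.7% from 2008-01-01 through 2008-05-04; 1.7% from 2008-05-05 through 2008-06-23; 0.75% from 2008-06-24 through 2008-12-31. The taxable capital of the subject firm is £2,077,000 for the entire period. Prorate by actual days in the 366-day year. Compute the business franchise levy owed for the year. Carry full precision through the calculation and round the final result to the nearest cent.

£17,918.38

2008-01-01 to 2008-05-04: 125 days at 0.7% → £2,077,000 × 0.7% × 125/366 = £4,965.5055
2008-05-05 to 2008-06-23: 50 days at 1.7% → £2,077,000 × 1.7% × 50/366 = £4,823.6339
2008-06-24 to 2008-12-31: 191 days at 0.75% → £2,077,000 × 0.75% × 191/366 = £8,129.2418
Total = £17,918.3811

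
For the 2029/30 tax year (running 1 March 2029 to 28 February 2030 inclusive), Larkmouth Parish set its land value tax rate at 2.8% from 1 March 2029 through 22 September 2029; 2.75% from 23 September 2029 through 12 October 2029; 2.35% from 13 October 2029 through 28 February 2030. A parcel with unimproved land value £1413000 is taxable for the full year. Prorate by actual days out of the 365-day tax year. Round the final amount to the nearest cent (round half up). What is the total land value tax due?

£37103.83

1 March – 22 September 2029: 206 days at 2.8% → £1413000 × 2.8% × 206/365 = £22329.2712
23 September – 12 October 2029: 20 days at 2.75% → £1413000 × 2.75% × 20/365 = £2129.1781
13 October 2029 – 28 February 2030: 139 days at 2.35% → £1413000 × 2.35% × 139/365 = £12645.3822
Total = £37103.8315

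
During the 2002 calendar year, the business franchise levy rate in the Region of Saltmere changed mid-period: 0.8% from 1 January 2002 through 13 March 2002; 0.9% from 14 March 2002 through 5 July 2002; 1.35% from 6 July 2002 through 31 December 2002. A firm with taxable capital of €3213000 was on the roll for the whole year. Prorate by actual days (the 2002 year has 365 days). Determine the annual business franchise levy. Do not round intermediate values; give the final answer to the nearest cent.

1 January – 13 March 2002: 72 days at 0.8% → €3213000 × 0.8% × 72/365 = €5070.3781
14 March – 5 July 2002: 114 days at 0.9% → €3213000 × 0.9% × 114/365 = €9031.6110
6 July – 31 December 2002: 179 days at 1.35% → €3213000 × 1.35% × 179/365 = €21271.8205
Total = €35373.8096

€35373.81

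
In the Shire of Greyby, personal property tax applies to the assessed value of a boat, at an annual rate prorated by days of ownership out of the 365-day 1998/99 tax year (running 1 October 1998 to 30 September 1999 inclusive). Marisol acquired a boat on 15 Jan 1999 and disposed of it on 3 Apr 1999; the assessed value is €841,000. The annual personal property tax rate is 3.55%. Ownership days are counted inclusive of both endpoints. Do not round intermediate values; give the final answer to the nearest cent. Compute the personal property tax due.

€6,461.88

Days held (15 Jan – 3 Apr 1999): 79 out of 365
Tax = €841,000 × 3.55% × 79/365 = €6,461.8753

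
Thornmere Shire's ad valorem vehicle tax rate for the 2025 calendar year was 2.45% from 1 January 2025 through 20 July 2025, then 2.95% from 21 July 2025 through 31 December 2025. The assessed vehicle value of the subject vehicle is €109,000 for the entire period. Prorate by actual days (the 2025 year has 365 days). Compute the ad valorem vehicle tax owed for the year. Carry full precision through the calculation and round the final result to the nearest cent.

1 January – 20 July 2025: 201 days at 2.45% → €109,000 × 2.45% × 201/365 = €1,470.6041
21 July – 31 December 2025: 164 days at 2.95% → €109,000 × 2.95% × 164/365 = €1,444.7726
Total = €2,915.3767

€2,915.38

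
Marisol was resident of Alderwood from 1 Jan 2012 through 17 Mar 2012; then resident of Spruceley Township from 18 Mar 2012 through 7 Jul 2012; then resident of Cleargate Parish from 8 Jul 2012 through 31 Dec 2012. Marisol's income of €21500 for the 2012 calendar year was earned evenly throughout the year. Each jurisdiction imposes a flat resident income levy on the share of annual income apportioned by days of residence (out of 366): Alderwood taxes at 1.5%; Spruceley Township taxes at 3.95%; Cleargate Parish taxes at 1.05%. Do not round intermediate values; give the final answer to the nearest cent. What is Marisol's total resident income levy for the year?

€436.90

Alderwood, 1 Jan – 17 Mar 2012: 77 days → €21500 × 1.5% × 77/366 = €67.8484
Spruceley Township, 18 Mar – 7 Jul 2012: 112 days → €21500 × 3.95% × 112/366 = €259.8798
Cleargate Parish, 8 Jul – 31 Dec 2012: 177 days → €21500 × 1.05% × 177/366 = €109.1742
Total = €436.9023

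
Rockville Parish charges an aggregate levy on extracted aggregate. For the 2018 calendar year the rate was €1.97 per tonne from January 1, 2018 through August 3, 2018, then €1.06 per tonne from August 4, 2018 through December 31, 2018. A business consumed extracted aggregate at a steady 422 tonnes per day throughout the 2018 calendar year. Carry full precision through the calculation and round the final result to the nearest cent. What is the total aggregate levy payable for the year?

January 1 – August 3, 2018: 215 days × 422 tonnes/day = 90,730 tonnes at €1.97/tonne → €178738.10
August 4 – December 31, 2018: 150 days × 422 tonnes/day = 63,300 tonnes at €1.06/tonne → €67098.00

€245836.10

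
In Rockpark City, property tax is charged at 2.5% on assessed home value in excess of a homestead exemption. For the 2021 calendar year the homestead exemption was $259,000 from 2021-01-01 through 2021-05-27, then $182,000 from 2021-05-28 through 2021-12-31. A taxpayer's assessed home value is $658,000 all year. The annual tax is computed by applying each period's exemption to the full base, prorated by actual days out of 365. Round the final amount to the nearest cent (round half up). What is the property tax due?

$11,124.73

2021-01-01 to 2021-05-27: 147 days, exemption $259,000 → ($658,000 − $259,000) × 2.5% × 147/365 = $4,017.3288
2021-05-28 to 2021-12-31: 218 days, exemption $182,000 → ($658,000 − $182,000) × 2.5% × 218/365 = $7,107.3973
Total = $11,124.7260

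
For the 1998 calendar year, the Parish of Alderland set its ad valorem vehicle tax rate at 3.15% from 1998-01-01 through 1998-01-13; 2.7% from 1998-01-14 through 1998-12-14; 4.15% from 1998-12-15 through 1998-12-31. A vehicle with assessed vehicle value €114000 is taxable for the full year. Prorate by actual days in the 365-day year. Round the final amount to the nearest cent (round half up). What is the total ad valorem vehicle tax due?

€3173.26

1998-01-01 to 1998-01-13: 13 days at 3.15% → €114000 × 3.15% × 13/365 = €127.8986
1998-01-14 to 1998-12-14: 335 days at 2.7% → €114000 × 2.7% × 335/365 = €2825.0137
1998-12-15 to 1998-12-31: 17 days at 4.15% → €114000 × 4.15% × 17/365 = €220.3479
Total = €3173.2603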